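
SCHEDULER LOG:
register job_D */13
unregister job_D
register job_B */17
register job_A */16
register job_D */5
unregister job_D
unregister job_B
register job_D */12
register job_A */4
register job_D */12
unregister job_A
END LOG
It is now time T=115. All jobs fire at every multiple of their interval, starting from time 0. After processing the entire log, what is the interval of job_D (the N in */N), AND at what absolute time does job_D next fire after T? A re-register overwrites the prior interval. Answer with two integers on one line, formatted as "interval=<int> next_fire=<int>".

Answer: interval=12 next_fire=120

Derivation:
Op 1: register job_D */13 -> active={job_D:*/13}
Op 2: unregister job_D -> active={}
Op 3: register job_B */17 -> active={job_B:*/17}
Op 4: register job_A */16 -> active={job_A:*/16, job_B:*/17}
Op 5: register job_D */5 -> active={job_A:*/16, job_B:*/17, job_D:*/5}
Op 6: unregister job_D -> active={job_A:*/16, job_B:*/17}
Op 7: unregister job_B -> active={job_A:*/16}
Op 8: register job_D */12 -> active={job_A:*/16, job_D:*/12}
Op 9: register job_A */4 -> active={job_A:*/4, job_D:*/12}
Op 10: register job_D */12 -> active={job_A:*/4, job_D:*/12}
Op 11: unregister job_A -> active={job_D:*/12}
Final interval of job_D = 12
Next fire of job_D after T=115: (115//12+1)*12 = 120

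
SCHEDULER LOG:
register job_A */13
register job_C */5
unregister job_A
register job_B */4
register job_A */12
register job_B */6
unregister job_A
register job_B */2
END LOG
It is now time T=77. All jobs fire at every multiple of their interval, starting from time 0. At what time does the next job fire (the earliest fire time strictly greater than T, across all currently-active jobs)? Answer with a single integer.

Op 1: register job_A */13 -> active={job_A:*/13}
Op 2: register job_C */5 -> active={job_A:*/13, job_C:*/5}
Op 3: unregister job_A -> active={job_C:*/5}
Op 4: register job_B */4 -> active={job_B:*/4, job_C:*/5}
Op 5: register job_A */12 -> active={job_A:*/12, job_B:*/4, job_C:*/5}
Op 6: register job_B */6 -> active={job_A:*/12, job_B:*/6, job_C:*/5}
Op 7: unregister job_A -> active={job_B:*/6, job_C:*/5}
Op 8: register job_B */2 -> active={job_B:*/2, job_C:*/5}
  job_B: interval 2, next fire after T=77 is 78
  job_C: interval 5, next fire after T=77 is 80
Earliest fire time = 78 (job job_B)

Answer: 78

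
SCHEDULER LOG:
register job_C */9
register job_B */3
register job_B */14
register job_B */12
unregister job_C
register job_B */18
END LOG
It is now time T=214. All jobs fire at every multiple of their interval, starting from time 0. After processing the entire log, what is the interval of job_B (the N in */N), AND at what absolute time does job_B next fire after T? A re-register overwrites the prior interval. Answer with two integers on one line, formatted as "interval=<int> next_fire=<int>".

Op 1: register job_C */9 -> active={job_C:*/9}
Op 2: register job_B */3 -> active={job_B:*/3, job_C:*/9}
Op 3: register job_B */14 -> active={job_B:*/14, job_C:*/9}
Op 4: register job_B */12 -> active={job_B:*/12, job_C:*/9}
Op 5: unregister job_C -> active={job_B:*/12}
Op 6: register job_B */18 -> active={job_B:*/18}
Final interval of job_B = 18
Next fire of job_B after T=214: (214//18+1)*18 = 216

Answer: interval=18 next_fire=216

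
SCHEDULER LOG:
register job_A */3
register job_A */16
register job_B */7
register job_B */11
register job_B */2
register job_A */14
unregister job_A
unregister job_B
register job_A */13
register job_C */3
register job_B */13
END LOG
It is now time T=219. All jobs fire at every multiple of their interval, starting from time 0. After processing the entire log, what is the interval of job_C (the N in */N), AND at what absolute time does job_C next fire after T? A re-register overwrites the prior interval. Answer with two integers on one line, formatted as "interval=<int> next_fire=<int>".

Op 1: register job_A */3 -> active={job_A:*/3}
Op 2: register job_A */16 -> active={job_A:*/16}
Op 3: register job_B */7 -> active={job_A:*/16, job_B:*/7}
Op 4: register job_B */11 -> active={job_A:*/16, job_B:*/11}
Op 5: register job_B */2 -> active={job_A:*/16, job_B:*/2}
Op 6: register job_A */14 -> active={job_A:*/14, job_B:*/2}
Op 7: unregister job_A -> active={job_B:*/2}
Op 8: unregister job_B -> active={}
Op 9: register job_A */13 -> active={job_A:*/13}
Op 10: register job_C */3 -> active={job_A:*/13, job_C:*/3}
Op 11: register job_B */13 -> active={job_A:*/13, job_B:*/13, job_C:*/3}
Final interval of job_C = 3
Next fire of job_C after T=219: (219//3+1)*3 = 222

Answer: interval=3 next_fire=222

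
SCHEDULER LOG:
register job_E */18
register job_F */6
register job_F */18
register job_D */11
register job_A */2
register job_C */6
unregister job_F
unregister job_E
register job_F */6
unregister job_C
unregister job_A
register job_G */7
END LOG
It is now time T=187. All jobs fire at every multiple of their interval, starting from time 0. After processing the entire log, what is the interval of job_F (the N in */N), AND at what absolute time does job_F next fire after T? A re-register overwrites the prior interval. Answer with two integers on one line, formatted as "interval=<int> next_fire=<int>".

Answer: interval=6 next_fire=192

Derivation:
Op 1: register job_E */18 -> active={job_E:*/18}
Op 2: register job_F */6 -> active={job_E:*/18, job_F:*/6}
Op 3: register job_F */18 -> active={job_E:*/18, job_F:*/18}
Op 4: register job_D */11 -> active={job_D:*/11, job_E:*/18, job_F:*/18}
Op 5: register job_A */2 -> active={job_A:*/2, job_D:*/11, job_E:*/18, job_F:*/18}
Op 6: register job_C */6 -> active={job_A:*/2, job_C:*/6, job_D:*/11, job_E:*/18, job_F:*/18}
Op 7: unregister job_F -> active={job_A:*/2, job_C:*/6, job_D:*/11, job_E:*/18}
Op 8: unregister job_E -> active={job_A:*/2, job_C:*/6, job_D:*/11}
Op 9: register job_F */6 -> active={job_A:*/2, job_C:*/6, job_D:*/11, job_F:*/6}
Op 10: unregister job_C -> active={job_A:*/2, job_D:*/11, job_F:*/6}
Op 11: unregister job_A -> active={job_D:*/11, job_F:*/6}
Op 12: register job_G */7 -> active={job_D:*/11, job_F:*/6, job_G:*/7}
Final interval of job_F = 6
Next fire of job_F after T=187: (187//6+1)*6 = 192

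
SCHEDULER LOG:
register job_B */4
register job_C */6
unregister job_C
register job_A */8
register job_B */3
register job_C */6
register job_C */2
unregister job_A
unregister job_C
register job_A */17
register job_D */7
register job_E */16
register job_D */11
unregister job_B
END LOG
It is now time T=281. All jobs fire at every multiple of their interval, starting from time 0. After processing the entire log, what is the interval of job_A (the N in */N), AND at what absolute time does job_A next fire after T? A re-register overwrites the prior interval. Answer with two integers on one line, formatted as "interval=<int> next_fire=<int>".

Op 1: register job_B */4 -> active={job_B:*/4}
Op 2: register job_C */6 -> active={job_B:*/4, job_C:*/6}
Op 3: unregister job_C -> active={job_B:*/4}
Op 4: register job_A */8 -> active={job_A:*/8, job_B:*/4}
Op 5: register job_B */3 -> active={job_A:*/8, job_B:*/3}
Op 6: register job_C */6 -> active={job_A:*/8, job_B:*/3, job_C:*/6}
Op 7: register job_C */2 -> active={job_A:*/8, job_B:*/3, job_C:*/2}
Op 8: unregister job_A -> active={job_B:*/3, job_C:*/2}
Op 9: unregister job_C -> active={job_B:*/3}
Op 10: register job_A */17 -> active={job_A:*/17, job_B:*/3}
Op 11: register job_D */7 -> active={job_A:*/17, job_B:*/3, job_D:*/7}
Op 12: register job_E */16 -> active={job_A:*/17, job_B:*/3, job_D:*/7, job_E:*/16}
Op 13: register job_D */11 -> active={job_A:*/17, job_B:*/3, job_D:*/11, job_E:*/16}
Op 14: unregister job_B -> active={job_A:*/17, job_D:*/11, job_E:*/16}
Final interval of job_A = 17
Next fire of job_A after T=281: (281//17+1)*17 = 289

Answer: interval=17 next_fire=289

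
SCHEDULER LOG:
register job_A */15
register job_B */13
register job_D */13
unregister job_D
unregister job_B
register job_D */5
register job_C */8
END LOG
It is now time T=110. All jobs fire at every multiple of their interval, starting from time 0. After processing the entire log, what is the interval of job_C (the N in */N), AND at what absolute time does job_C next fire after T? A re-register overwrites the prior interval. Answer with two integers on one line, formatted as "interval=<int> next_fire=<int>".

Answer: interval=8 next_fire=112

Derivation:
Op 1: register job_A */15 -> active={job_A:*/15}
Op 2: register job_B */13 -> active={job_A:*/15, job_B:*/13}
Op 3: register job_D */13 -> active={job_A:*/15, job_B:*/13, job_D:*/13}
Op 4: unregister job_D -> active={job_A:*/15, job_B:*/13}
Op 5: unregister job_B -> active={job_A:*/15}
Op 6: register job_D */5 -> active={job_A:*/15, job_D:*/5}
Op 7: register job_C */8 -> active={job_A:*/15, job_C:*/8, job_D:*/5}
Final interval of job_C = 8
Next fire of job_C after T=110: (110//8+1)*8 = 112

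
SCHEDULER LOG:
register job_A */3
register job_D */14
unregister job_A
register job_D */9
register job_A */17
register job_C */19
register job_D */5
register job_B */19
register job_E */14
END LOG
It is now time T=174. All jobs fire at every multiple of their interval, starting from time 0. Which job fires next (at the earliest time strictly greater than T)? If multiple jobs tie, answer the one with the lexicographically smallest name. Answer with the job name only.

Answer: job_D

Derivation:
Op 1: register job_A */3 -> active={job_A:*/3}
Op 2: register job_D */14 -> active={job_A:*/3, job_D:*/14}
Op 3: unregister job_A -> active={job_D:*/14}
Op 4: register job_D */9 -> active={job_D:*/9}
Op 5: register job_A */17 -> active={job_A:*/17, job_D:*/9}
Op 6: register job_C */19 -> active={job_A:*/17, job_C:*/19, job_D:*/9}
Op 7: register job_D */5 -> active={job_A:*/17, job_C:*/19, job_D:*/5}
Op 8: register job_B */19 -> active={job_A:*/17, job_B:*/19, job_C:*/19, job_D:*/5}
Op 9: register job_E */14 -> active={job_A:*/17, job_B:*/19, job_C:*/19, job_D:*/5, job_E:*/14}
  job_A: interval 17, next fire after T=174 is 187
  job_B: interval 19, next fire after T=174 is 190
  job_C: interval 19, next fire after T=174 is 190
  job_D: interval 5, next fire after T=174 is 175
  job_E: interval 14, next fire after T=174 is 182
Earliest = 175, winner (lex tiebreak) = job_D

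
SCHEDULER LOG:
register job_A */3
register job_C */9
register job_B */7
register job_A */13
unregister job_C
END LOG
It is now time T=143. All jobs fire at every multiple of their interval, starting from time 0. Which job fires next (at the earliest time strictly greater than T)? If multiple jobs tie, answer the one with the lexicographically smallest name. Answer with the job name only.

Answer: job_B

Derivation:
Op 1: register job_A */3 -> active={job_A:*/3}
Op 2: register job_C */9 -> active={job_A:*/3, job_C:*/9}
Op 3: register job_B */7 -> active={job_A:*/3, job_B:*/7, job_C:*/9}
Op 4: register job_A */13 -> active={job_A:*/13, job_B:*/7, job_C:*/9}
Op 5: unregister job_C -> active={job_A:*/13, job_B:*/7}
  job_A: interval 13, next fire after T=143 is 156
  job_B: interval 7, next fire after T=143 is 147
Earliest = 147, winner (lex tiebreak) = job_B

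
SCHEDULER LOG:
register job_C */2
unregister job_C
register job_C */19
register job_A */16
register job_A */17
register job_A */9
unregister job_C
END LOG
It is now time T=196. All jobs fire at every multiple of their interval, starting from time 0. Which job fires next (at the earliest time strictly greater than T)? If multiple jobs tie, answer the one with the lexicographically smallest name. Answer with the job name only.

Answer: job_A

Derivation:
Op 1: register job_C */2 -> active={job_C:*/2}
Op 2: unregister job_C -> active={}
Op 3: register job_C */19 -> active={job_C:*/19}
Op 4: register job_A */16 -> active={job_A:*/16, job_C:*/19}
Op 5: register job_A */17 -> active={job_A:*/17, job_C:*/19}
Op 6: register job_A */9 -> active={job_A:*/9, job_C:*/19}
Op 7: unregister job_C -> active={job_A:*/9}
  job_A: interval 9, next fire after T=196 is 198
Earliest = 198, winner (lex tiebreak) = job_A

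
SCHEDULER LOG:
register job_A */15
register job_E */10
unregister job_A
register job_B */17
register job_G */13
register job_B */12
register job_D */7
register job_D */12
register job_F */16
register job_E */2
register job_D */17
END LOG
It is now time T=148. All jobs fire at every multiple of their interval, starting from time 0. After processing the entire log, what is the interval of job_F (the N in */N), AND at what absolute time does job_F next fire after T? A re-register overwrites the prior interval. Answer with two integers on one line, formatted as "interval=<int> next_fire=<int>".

Answer: interval=16 next_fire=160

Derivation:
Op 1: register job_A */15 -> active={job_A:*/15}
Op 2: register job_E */10 -> active={job_A:*/15, job_E:*/10}
Op 3: unregister job_A -> active={job_E:*/10}
Op 4: register job_B */17 -> active={job_B:*/17, job_E:*/10}
Op 5: register job_G */13 -> active={job_B:*/17, job_E:*/10, job_G:*/13}
Op 6: register job_B */12 -> active={job_B:*/12, job_E:*/10, job_G:*/13}
Op 7: register job_D */7 -> active={job_B:*/12, job_D:*/7, job_E:*/10, job_G:*/13}
Op 8: register job_D */12 -> active={job_B:*/12, job_D:*/12, job_E:*/10, job_G:*/13}
Op 9: register job_F */16 -> active={job_B:*/12, job_D:*/12, job_E:*/10, job_F:*/16, job_G:*/13}
Op 10: register job_E */2 -> active={job_B:*/12, job_D:*/12, job_E:*/2, job_F:*/16, job_G:*/13}
Op 11: register job_D */17 -> active={job_B:*/12, job_D:*/17, job_E:*/2, job_F:*/16, job_G:*/13}
Final interval of job_F = 16
Next fire of job_F after T=148: (148//16+1)*16 = 160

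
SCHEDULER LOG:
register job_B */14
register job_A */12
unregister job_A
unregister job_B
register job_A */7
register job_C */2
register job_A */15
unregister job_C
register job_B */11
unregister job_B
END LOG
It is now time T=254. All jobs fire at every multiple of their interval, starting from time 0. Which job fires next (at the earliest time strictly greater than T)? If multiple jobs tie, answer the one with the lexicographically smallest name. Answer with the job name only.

Op 1: register job_B */14 -> active={job_B:*/14}
Op 2: register job_A */12 -> active={job_A:*/12, job_B:*/14}
Op 3: unregister job_A -> active={job_B:*/14}
Op 4: unregister job_B -> active={}
Op 5: register job_A */7 -> active={job_A:*/7}
Op 6: register job_C */2 -> active={job_A:*/7, job_C:*/2}
Op 7: register job_A */15 -> active={job_A:*/15, job_C:*/2}
Op 8: unregister job_C -> active={job_A:*/15}
Op 9: register job_B */11 -> active={job_A:*/15, job_B:*/11}
Op 10: unregister job_B -> active={job_A:*/15}
  job_A: interval 15, next fire after T=254 is 255
Earliest = 255, winner (lex tiebreak) = job_A

Answer: job_A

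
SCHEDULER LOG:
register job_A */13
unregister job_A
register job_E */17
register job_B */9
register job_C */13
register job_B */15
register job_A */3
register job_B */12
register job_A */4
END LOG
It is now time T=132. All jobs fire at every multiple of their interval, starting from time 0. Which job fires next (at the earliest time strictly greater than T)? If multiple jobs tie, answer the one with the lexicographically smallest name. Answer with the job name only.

Answer: job_A

Derivation:
Op 1: register job_A */13 -> active={job_A:*/13}
Op 2: unregister job_A -> active={}
Op 3: register job_E */17 -> active={job_E:*/17}
Op 4: register job_B */9 -> active={job_B:*/9, job_E:*/17}
Op 5: register job_C */13 -> active={job_B:*/9, job_C:*/13, job_E:*/17}
Op 6: register job_B */15 -> active={job_B:*/15, job_C:*/13, job_E:*/17}
Op 7: register job_A */3 -> active={job_A:*/3, job_B:*/15, job_C:*/13, job_E:*/17}
Op 8: register job_B */12 -> active={job_A:*/3, job_B:*/12, job_C:*/13, job_E:*/17}
Op 9: register job_A */4 -> active={job_A:*/4, job_B:*/12, job_C:*/13, job_E:*/17}
  job_A: interval 4, next fire after T=132 is 136
  job_B: interval 12, next fire after T=132 is 144
  job_C: interval 13, next fire after T=132 is 143
  job_E: interval 17, next fire after T=132 is 136
Earliest = 136, winner (lex tiebreak) = job_A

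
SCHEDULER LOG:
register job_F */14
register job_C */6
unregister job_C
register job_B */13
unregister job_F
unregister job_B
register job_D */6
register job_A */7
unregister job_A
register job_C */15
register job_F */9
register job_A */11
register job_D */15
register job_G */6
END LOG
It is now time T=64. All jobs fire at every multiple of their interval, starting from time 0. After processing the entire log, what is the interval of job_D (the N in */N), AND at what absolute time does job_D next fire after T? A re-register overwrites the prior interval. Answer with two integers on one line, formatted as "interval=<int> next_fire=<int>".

Op 1: register job_F */14 -> active={job_F:*/14}
Op 2: register job_C */6 -> active={job_C:*/6, job_F:*/14}
Op 3: unregister job_C -> active={job_F:*/14}
Op 4: register job_B */13 -> active={job_B:*/13, job_F:*/14}
Op 5: unregister job_F -> active={job_B:*/13}
Op 6: unregister job_B -> active={}
Op 7: register job_D */6 -> active={job_D:*/6}
Op 8: register job_A */7 -> active={job_A:*/7, job_D:*/6}
Op 9: unregister job_A -> active={job_D:*/6}
Op 10: register job_C */15 -> active={job_C:*/15, job_D:*/6}
Op 11: register job_F */9 -> active={job_C:*/15, job_D:*/6, job_F:*/9}
Op 12: register job_A */11 -> active={job_A:*/11, job_C:*/15, job_D:*/6, job_F:*/9}
Op 13: register job_D */15 -> active={job_A:*/11, job_C:*/15, job_D:*/15, job_F:*/9}
Op 14: register job_G */6 -> active={job_A:*/11, job_C:*/15, job_D:*/15, job_F:*/9, job_G:*/6}
Final interval of job_D = 15
Next fire of job_D after T=64: (64//15+1)*15 = 75

Answer: interval=15 next_fire=75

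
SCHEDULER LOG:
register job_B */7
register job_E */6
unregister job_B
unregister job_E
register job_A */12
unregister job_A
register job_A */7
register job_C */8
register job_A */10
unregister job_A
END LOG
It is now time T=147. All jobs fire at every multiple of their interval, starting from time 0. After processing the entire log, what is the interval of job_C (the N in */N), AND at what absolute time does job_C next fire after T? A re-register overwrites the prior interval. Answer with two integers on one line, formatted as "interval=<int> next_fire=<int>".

Answer: interval=8 next_fire=152

Derivation:
Op 1: register job_B */7 -> active={job_B:*/7}
Op 2: register job_E */6 -> active={job_B:*/7, job_E:*/6}
Op 3: unregister job_B -> active={job_E:*/6}
Op 4: unregister job_E -> active={}
Op 5: register job_A */12 -> active={job_A:*/12}
Op 6: unregister job_A -> active={}
Op 7: register job_A */7 -> active={job_A:*/7}
Op 8: register job_C */8 -> active={job_A:*/7, job_C:*/8}
Op 9: register job_A */10 -> active={job_A:*/10, job_C:*/8}
Op 10: unregister job_A -> active={job_C:*/8}
Final interval of job_C = 8
Next fire of job_C after T=147: (147//8+1)*8 = 152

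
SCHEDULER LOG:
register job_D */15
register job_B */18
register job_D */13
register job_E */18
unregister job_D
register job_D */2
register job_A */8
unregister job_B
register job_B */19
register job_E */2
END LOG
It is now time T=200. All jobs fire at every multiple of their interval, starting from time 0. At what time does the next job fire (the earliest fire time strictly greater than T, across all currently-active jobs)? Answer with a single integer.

Op 1: register job_D */15 -> active={job_D:*/15}
Op 2: register job_B */18 -> active={job_B:*/18, job_D:*/15}
Op 3: register job_D */13 -> active={job_B:*/18, job_D:*/13}
Op 4: register job_E */18 -> active={job_B:*/18, job_D:*/13, job_E:*/18}
Op 5: unregister job_D -> active={job_B:*/18, job_E:*/18}
Op 6: register job_D */2 -> active={job_B:*/18, job_D:*/2, job_E:*/18}
Op 7: register job_A */8 -> active={job_A:*/8, job_B:*/18, job_D:*/2, job_E:*/18}
Op 8: unregister job_B -> active={job_A:*/8, job_D:*/2, job_E:*/18}
Op 9: register job_B */19 -> active={job_A:*/8, job_B:*/19, job_D:*/2, job_E:*/18}
Op 10: register job_E */2 -> active={job_A:*/8, job_B:*/19, job_D:*/2, job_E:*/2}
  job_A: interval 8, next fire after T=200 is 208
  job_B: interval 19, next fire after T=200 is 209
  job_D: interval 2, next fire after T=200 is 202
  job_E: interval 2, next fire after T=200 is 202
Earliest fire time = 202 (job job_D)

Answer: 202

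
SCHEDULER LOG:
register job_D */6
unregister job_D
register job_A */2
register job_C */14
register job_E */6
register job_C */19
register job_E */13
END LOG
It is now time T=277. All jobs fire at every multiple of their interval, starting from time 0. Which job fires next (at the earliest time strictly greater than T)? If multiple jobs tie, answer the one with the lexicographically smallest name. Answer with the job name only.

Answer: job_A

Derivation:
Op 1: register job_D */6 -> active={job_D:*/6}
Op 2: unregister job_D -> active={}
Op 3: register job_A */2 -> active={job_A:*/2}
Op 4: register job_C */14 -> active={job_A:*/2, job_C:*/14}
Op 5: register job_E */6 -> active={job_A:*/2, job_C:*/14, job_E:*/6}
Op 6: register job_C */19 -> active={job_A:*/2, job_C:*/19, job_E:*/6}
Op 7: register job_E */13 -> active={job_A:*/2, job_C:*/19, job_E:*/13}
  job_A: interval 2, next fire after T=277 is 278
  job_C: interval 19, next fire after T=277 is 285
  job_E: interval 13, next fire after T=277 is 286
Earliest = 278, winner (lex tiebreak) = job_A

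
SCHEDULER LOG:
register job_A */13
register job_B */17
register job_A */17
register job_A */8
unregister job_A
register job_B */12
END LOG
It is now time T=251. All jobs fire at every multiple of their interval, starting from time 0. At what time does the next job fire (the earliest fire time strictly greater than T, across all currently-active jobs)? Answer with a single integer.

Answer: 252

Derivation:
Op 1: register job_A */13 -> active={job_A:*/13}
Op 2: register job_B */17 -> active={job_A:*/13, job_B:*/17}
Op 3: register job_A */17 -> active={job_A:*/17, job_B:*/17}
Op 4: register job_A */8 -> active={job_A:*/8, job_B:*/17}
Op 5: unregister job_A -> active={job_B:*/17}
Op 6: register job_B */12 -> active={job_B:*/12}
  job_B: interval 12, next fire after T=251 is 252
Earliest fire time = 252 (job job_B)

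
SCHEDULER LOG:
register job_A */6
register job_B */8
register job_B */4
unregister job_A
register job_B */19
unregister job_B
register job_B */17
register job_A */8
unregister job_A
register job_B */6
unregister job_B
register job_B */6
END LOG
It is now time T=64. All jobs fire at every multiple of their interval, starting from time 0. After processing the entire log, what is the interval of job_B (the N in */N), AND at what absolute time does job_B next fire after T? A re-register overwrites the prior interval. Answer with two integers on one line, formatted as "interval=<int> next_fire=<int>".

Answer: interval=6 next_fire=66

Derivation:
Op 1: register job_A */6 -> active={job_A:*/6}
Op 2: register job_B */8 -> active={job_A:*/6, job_B:*/8}
Op 3: register job_B */4 -> active={job_A:*/6, job_B:*/4}
Op 4: unregister job_A -> active={job_B:*/4}
Op 5: register job_B */19 -> active={job_B:*/19}
Op 6: unregister job_B -> active={}
Op 7: register job_B */17 -> active={job_B:*/17}
Op 8: register job_A */8 -> active={job_A:*/8, job_B:*/17}
Op 9: unregister job_A -> active={job_B:*/17}
Op 10: register job_B */6 -> active={job_B:*/6}
Op 11: unregister job_B -> active={}
Op 12: register job_B */6 -> active={job_B:*/6}
Final interval of job_B = 6
Next fire of job_B after T=64: (64//6+1)*6 = 66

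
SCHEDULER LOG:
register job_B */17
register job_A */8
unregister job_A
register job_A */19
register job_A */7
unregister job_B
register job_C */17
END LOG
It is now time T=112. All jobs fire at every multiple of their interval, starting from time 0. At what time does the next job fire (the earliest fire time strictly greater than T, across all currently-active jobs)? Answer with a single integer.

Answer: 119

Derivation:
Op 1: register job_B */17 -> active={job_B:*/17}
Op 2: register job_A */8 -> active={job_A:*/8, job_B:*/17}
Op 3: unregister job_A -> active={job_B:*/17}
Op 4: register job_A */19 -> active={job_A:*/19, job_B:*/17}
Op 5: register job_A */7 -> active={job_A:*/7, job_B:*/17}
Op 6: unregister job_B -> active={job_A:*/7}
Op 7: register job_C */17 -> active={job_A:*/7, job_C:*/17}
  job_A: interval 7, next fire after T=112 is 119
  job_C: interval 17, next fire after T=112 is 119
Earliest fire time = 119 (job job_A)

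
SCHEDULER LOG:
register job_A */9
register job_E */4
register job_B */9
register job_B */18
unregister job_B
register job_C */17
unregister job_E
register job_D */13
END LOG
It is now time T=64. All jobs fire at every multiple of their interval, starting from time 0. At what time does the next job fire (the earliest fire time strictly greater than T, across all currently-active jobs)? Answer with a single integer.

Op 1: register job_A */9 -> active={job_A:*/9}
Op 2: register job_E */4 -> active={job_A:*/9, job_E:*/4}
Op 3: register job_B */9 -> active={job_A:*/9, job_B:*/9, job_E:*/4}
Op 4: register job_B */18 -> active={job_A:*/9, job_B:*/18, job_E:*/4}
Op 5: unregister job_B -> active={job_A:*/9, job_E:*/4}
Op 6: register job_C */17 -> active={job_A:*/9, job_C:*/17, job_E:*/4}
Op 7: unregister job_E -> active={job_A:*/9, job_C:*/17}
Op 8: register job_D */13 -> active={job_A:*/9, job_C:*/17, job_D:*/13}
  job_A: interval 9, next fire after T=64 is 72
  job_C: interval 17, next fire after T=64 is 68
  job_D: interval 13, next fire after T=64 is 65
Earliest fire time = 65 (job job_D)

Answer: 65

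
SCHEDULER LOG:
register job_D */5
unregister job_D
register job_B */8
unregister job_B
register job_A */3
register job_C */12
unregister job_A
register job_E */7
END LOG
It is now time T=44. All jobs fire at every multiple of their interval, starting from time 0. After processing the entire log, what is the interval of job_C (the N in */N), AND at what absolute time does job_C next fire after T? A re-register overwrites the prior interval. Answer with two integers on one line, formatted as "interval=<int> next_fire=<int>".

Answer: interval=12 next_fire=48

Derivation:
Op 1: register job_D */5 -> active={job_D:*/5}
Op 2: unregister job_D -> active={}
Op 3: register job_B */8 -> active={job_B:*/8}
Op 4: unregister job_B -> active={}
Op 5: register job_A */3 -> active={job_A:*/3}
Op 6: register job_C */12 -> active={job_A:*/3, job_C:*/12}
Op 7: unregister job_A -> active={job_C:*/12}
Op 8: register job_E */7 -> active={job_C:*/12, job_E:*/7}
Final interval of job_C = 12
Next fire of job_C after T=44: (44//12+1)*12 = 48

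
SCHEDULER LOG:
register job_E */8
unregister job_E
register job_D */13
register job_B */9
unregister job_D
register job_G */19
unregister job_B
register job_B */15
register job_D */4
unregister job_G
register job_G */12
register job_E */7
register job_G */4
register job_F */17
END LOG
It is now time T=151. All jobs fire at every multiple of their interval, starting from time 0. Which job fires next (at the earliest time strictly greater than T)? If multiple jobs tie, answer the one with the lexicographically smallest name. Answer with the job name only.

Answer: job_D

Derivation:
Op 1: register job_E */8 -> active={job_E:*/8}
Op 2: unregister job_E -> active={}
Op 3: register job_D */13 -> active={job_D:*/13}
Op 4: register job_B */9 -> active={job_B:*/9, job_D:*/13}
Op 5: unregister job_D -> active={job_B:*/9}
Op 6: register job_G */19 -> active={job_B:*/9, job_G:*/19}
Op 7: unregister job_B -> active={job_G:*/19}
Op 8: register job_B */15 -> active={job_B:*/15, job_G:*/19}
Op 9: register job_D */4 -> active={job_B:*/15, job_D:*/4, job_G:*/19}
Op 10: unregister job_G -> active={job_B:*/15, job_D:*/4}
Op 11: register job_G */12 -> active={job_B:*/15, job_D:*/4, job_G:*/12}
Op 12: register job_E */7 -> active={job_B:*/15, job_D:*/4, job_E:*/7, job_G:*/12}
Op 13: register job_G */4 -> active={job_B:*/15, job_D:*/4, job_E:*/7, job_G:*/4}
Op 14: register job_F */17 -> active={job_B:*/15, job_D:*/4, job_E:*/7, job_F:*/17, job_G:*/4}
  job_B: interval 15, next fire after T=151 is 165
  job_D: interval 4, next fire after T=151 is 152
  job_E: interval 7, next fire after T=151 is 154
  job_F: interval 17, next fire after T=151 is 153
  job_G: interval 4, next fire after T=151 is 152
Earliest = 152, winner (lex tiebreak) = job_D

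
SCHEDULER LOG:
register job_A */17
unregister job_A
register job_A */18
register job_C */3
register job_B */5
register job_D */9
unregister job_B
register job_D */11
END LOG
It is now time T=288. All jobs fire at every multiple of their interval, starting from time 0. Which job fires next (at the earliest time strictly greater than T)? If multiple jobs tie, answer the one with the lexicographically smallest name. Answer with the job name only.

Op 1: register job_A */17 -> active={job_A:*/17}
Op 2: unregister job_A -> active={}
Op 3: register job_A */18 -> active={job_A:*/18}
Op 4: register job_C */3 -> active={job_A:*/18, job_C:*/3}
Op 5: register job_B */5 -> active={job_A:*/18, job_B:*/5, job_C:*/3}
Op 6: register job_D */9 -> active={job_A:*/18, job_B:*/5, job_C:*/3, job_D:*/9}
Op 7: unregister job_B -> active={job_A:*/18, job_C:*/3, job_D:*/9}
Op 8: register job_D */11 -> active={job_A:*/18, job_C:*/3, job_D:*/11}
  job_A: interval 18, next fire after T=288 is 306
  job_C: interval 3, next fire after T=288 is 291
  job_D: interval 11, next fire after T=288 is 297
Earliest = 291, winner (lex tiebreak) = job_C

Answer: job_C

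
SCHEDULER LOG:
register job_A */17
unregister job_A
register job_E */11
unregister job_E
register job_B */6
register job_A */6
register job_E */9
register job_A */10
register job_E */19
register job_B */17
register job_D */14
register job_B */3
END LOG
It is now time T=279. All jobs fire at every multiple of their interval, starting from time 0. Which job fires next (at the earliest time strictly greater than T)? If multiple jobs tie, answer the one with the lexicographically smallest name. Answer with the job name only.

Answer: job_A

Derivation:
Op 1: register job_A */17 -> active={job_A:*/17}
Op 2: unregister job_A -> active={}
Op 3: register job_E */11 -> active={job_E:*/11}
Op 4: unregister job_E -> active={}
Op 5: register job_B */6 -> active={job_B:*/6}
Op 6: register job_A */6 -> active={job_A:*/6, job_B:*/6}
Op 7: register job_E */9 -> active={job_A:*/6, job_B:*/6, job_E:*/9}
Op 8: register job_A */10 -> active={job_A:*/10, job_B:*/6, job_E:*/9}
Op 9: register job_E */19 -> active={job_A:*/10, job_B:*/6, job_E:*/19}
Op 10: register job_B */17 -> active={job_A:*/10, job_B:*/17, job_E:*/19}
Op 11: register job_D */14 -> active={job_A:*/10, job_B:*/17, job_D:*/14, job_E:*/19}
Op 12: register job_B */3 -> active={job_A:*/10, job_B:*/3, job_D:*/14, job_E:*/19}
  job_A: interval 10, next fire after T=279 is 280
  job_B: interval 3, next fire after T=279 is 282
  job_D: interval 14, next fire after T=279 is 280
  job_E: interval 19, next fire after T=279 is 285
Earliest = 280, winner (lex tiebreak) = job_A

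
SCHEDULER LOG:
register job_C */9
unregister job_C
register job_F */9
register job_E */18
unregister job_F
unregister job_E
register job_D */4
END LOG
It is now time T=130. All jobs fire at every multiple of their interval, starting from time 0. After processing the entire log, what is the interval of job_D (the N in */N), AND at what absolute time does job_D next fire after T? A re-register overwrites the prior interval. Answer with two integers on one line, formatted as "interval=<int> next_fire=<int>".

Answer: interval=4 next_fire=132

Derivation:
Op 1: register job_C */9 -> active={job_C:*/9}
Op 2: unregister job_C -> active={}
Op 3: register job_F */9 -> active={job_F:*/9}
Op 4: register job_E */18 -> active={job_E:*/18, job_F:*/9}
Op 5: unregister job_F -> active={job_E:*/18}
Op 6: unregister job_E -> active={}
Op 7: register job_D */4 -> active={job_D:*/4}
Final interval of job_D = 4
Next fire of job_D after T=130: (130//4+1)*4 = 132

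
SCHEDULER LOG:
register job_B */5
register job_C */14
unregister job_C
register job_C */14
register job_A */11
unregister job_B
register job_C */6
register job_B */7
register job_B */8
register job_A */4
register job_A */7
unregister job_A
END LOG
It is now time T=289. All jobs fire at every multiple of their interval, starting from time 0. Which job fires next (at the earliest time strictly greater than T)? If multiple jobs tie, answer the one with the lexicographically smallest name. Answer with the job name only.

Answer: job_C

Derivation:
Op 1: register job_B */5 -> active={job_B:*/5}
Op 2: register job_C */14 -> active={job_B:*/5, job_C:*/14}
Op 3: unregister job_C -> active={job_B:*/5}
Op 4: register job_C */14 -> active={job_B:*/5, job_C:*/14}
Op 5: register job_A */11 -> active={job_A:*/11, job_B:*/5, job_C:*/14}
Op 6: unregister job_B -> active={job_A:*/11, job_C:*/14}
Op 7: register job_C */6 -> active={job_A:*/11, job_C:*/6}
Op 8: register job_B */7 -> active={job_A:*/11, job_B:*/7, job_C:*/6}
Op 9: register job_B */8 -> active={job_A:*/11, job_B:*/8, job_C:*/6}
Op 10: register job_A */4 -> active={job_A:*/4, job_B:*/8, job_C:*/6}
Op 11: register job_A */7 -> active={job_A:*/7, job_B:*/8, job_C:*/6}
Op 12: unregister job_A -> active={job_B:*/8, job_C:*/6}
  job_B: interval 8, next fire after T=289 is 296
  job_C: interval 6, next fire after T=289 is 294
Earliest = 294, winner (lex tiebreak) = job_C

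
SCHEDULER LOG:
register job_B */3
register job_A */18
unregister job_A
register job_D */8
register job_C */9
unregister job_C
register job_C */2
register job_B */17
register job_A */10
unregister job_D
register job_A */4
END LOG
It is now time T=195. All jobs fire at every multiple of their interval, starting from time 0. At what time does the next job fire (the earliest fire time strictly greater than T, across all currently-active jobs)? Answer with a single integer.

Answer: 196

Derivation:
Op 1: register job_B */3 -> active={job_B:*/3}
Op 2: register job_A */18 -> active={job_A:*/18, job_B:*/3}
Op 3: unregister job_A -> active={job_B:*/3}
Op 4: register job_D */8 -> active={job_B:*/3, job_D:*/8}
Op 5: register job_C */9 -> active={job_B:*/3, job_C:*/9, job_D:*/8}
Op 6: unregister job_C -> active={job_B:*/3, job_D:*/8}
Op 7: register job_C */2 -> active={job_B:*/3, job_C:*/2, job_D:*/8}
Op 8: register job_B */17 -> active={job_B:*/17, job_C:*/2, job_D:*/8}
Op 9: register job_A */10 -> active={job_A:*/10, job_B:*/17, job_C:*/2, job_D:*/8}
Op 10: unregister job_D -> active={job_A:*/10, job_B:*/17, job_C:*/2}
Op 11: register job_A */4 -> active={job_A:*/4, job_B:*/17, job_C:*/2}
  job_A: interval 4, next fire after T=195 is 196
  job_B: interval 17, next fire after T=195 is 204
  job_C: interval 2, next fire after T=195 is 196
Earliest fire time = 196 (job job_A)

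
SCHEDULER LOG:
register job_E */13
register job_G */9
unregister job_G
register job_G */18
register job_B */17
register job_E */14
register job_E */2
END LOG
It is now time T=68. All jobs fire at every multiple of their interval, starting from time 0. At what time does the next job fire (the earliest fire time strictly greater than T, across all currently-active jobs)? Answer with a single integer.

Op 1: register job_E */13 -> active={job_E:*/13}
Op 2: register job_G */9 -> active={job_E:*/13, job_G:*/9}
Op 3: unregister job_G -> active={job_E:*/13}
Op 4: register job_G */18 -> active={job_E:*/13, job_G:*/18}
Op 5: register job_B */17 -> active={job_B:*/17, job_E:*/13, job_G:*/18}
Op 6: register job_E */14 -> active={job_B:*/17, job_E:*/14, job_G:*/18}
Op 7: register job_E */2 -> active={job_B:*/17, job_E:*/2, job_G:*/18}
  job_B: interval 17, next fire after T=68 is 85
  job_E: interval 2, next fire after T=68 is 70
  job_G: interval 18, next fire after T=68 is 72
Earliest fire time = 70 (job job_E)

Answer: 70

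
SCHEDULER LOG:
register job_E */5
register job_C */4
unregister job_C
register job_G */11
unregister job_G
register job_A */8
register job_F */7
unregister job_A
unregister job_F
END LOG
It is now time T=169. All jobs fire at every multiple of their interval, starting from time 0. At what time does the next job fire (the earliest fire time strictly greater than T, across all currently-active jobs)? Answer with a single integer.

Answer: 170

Derivation:
Op 1: register job_E */5 -> active={job_E:*/5}
Op 2: register job_C */4 -> active={job_C:*/4, job_E:*/5}
Op 3: unregister job_C -> active={job_E:*/5}
Op 4: register job_G */11 -> active={job_E:*/5, job_G:*/11}
Op 5: unregister job_G -> active={job_E:*/5}
Op 6: register job_A */8 -> active={job_A:*/8, job_E:*/5}
Op 7: register job_F */7 -> active={job_A:*/8, job_E:*/5, job_F:*/7}
Op 8: unregister job_A -> active={job_E:*/5, job_F:*/7}
Op 9: unregister job_F -> active={job_E:*/5}
  job_E: interval 5, next fire after T=169 is 170
Earliest fire time = 170 (job job_E)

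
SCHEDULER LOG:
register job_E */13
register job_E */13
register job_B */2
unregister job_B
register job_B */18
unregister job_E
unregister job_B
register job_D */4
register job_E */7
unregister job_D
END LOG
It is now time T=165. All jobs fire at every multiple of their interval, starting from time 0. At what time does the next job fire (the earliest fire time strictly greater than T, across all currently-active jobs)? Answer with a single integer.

Op 1: register job_E */13 -> active={job_E:*/13}
Op 2: register job_E */13 -> active={job_E:*/13}
Op 3: register job_B */2 -> active={job_B:*/2, job_E:*/13}
Op 4: unregister job_B -> active={job_E:*/13}
Op 5: register job_B */18 -> active={job_B:*/18, job_E:*/13}
Op 6: unregister job_E -> active={job_B:*/18}
Op 7: unregister job_B -> active={}
Op 8: register job_D */4 -> active={job_D:*/4}
Op 9: register job_E */7 -> active={job_D:*/4, job_E:*/7}
Op 10: unregister job_D -> active={job_E:*/7}
  job_E: interval 7, next fire after T=165 is 168
Earliest fire time = 168 (job job_E)

Answer: 168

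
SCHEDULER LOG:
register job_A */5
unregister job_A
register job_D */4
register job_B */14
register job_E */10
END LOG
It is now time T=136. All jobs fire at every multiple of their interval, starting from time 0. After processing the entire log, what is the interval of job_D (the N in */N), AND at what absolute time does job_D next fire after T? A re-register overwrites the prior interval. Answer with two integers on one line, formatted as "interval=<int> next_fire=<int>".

Op 1: register job_A */5 -> active={job_A:*/5}
Op 2: unregister job_A -> active={}
Op 3: register job_D */4 -> active={job_D:*/4}
Op 4: register job_B */14 -> active={job_B:*/14, job_D:*/4}
Op 5: register job_E */10 -> active={job_B:*/14, job_D:*/4, job_E:*/10}
Final interval of job_D = 4
Next fire of job_D after T=136: (136//4+1)*4 = 140

Answer: interval=4 next_fire=140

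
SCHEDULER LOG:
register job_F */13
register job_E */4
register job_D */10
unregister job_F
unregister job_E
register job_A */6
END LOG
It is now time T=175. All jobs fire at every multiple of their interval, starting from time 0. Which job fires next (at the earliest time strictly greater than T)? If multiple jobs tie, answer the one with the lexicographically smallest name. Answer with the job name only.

Answer: job_A

Derivation:
Op 1: register job_F */13 -> active={job_F:*/13}
Op 2: register job_E */4 -> active={job_E:*/4, job_F:*/13}
Op 3: register job_D */10 -> active={job_D:*/10, job_E:*/4, job_F:*/13}
Op 4: unregister job_F -> active={job_D:*/10, job_E:*/4}
Op 5: unregister job_E -> active={job_D:*/10}
Op 6: register job_A */6 -> active={job_A:*/6, job_D:*/10}
  job_A: interval 6, next fire after T=175 is 180
  job_D: interval 10, next fire after T=175 is 180
Earliest = 180, winner (lex tiebreak) = job_A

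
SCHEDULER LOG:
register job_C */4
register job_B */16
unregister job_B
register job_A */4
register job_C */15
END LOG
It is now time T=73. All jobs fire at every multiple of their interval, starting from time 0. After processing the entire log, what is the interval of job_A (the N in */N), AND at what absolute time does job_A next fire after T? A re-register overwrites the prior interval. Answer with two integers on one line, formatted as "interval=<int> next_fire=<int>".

Op 1: register job_C */4 -> active={job_C:*/4}
Op 2: register job_B */16 -> active={job_B:*/16, job_C:*/4}
Op 3: unregister job_B -> active={job_C:*/4}
Op 4: register job_A */4 -> active={job_A:*/4, job_C:*/4}
Op 5: register job_C */15 -> active={job_A:*/4, job_C:*/15}
Final interval of job_A = 4
Next fire of job_A after T=73: (73//4+1)*4 = 76

Answer: interval=4 next_fire=76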